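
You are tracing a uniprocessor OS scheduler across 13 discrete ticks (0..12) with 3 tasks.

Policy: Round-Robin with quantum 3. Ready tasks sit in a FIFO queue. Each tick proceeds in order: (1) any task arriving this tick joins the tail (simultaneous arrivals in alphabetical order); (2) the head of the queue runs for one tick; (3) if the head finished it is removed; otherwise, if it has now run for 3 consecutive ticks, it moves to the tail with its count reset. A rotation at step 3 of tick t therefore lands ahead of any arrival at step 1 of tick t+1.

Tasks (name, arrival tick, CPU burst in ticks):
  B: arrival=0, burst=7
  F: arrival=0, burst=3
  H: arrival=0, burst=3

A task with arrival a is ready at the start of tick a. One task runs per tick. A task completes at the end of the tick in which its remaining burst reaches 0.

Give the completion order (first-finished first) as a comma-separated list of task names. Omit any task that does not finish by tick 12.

completion order = F, H, B

t=0: queue=[B,F,H] q_used=0 → run B
t=1: queue=[B,F,H] q_used=1 → run B
t=2: queue=[B,F,H] q_used=2 → run B
t=3: queue=[F,H,B] q_used=0 → run F
t=4: queue=[F,H,B] q_used=1 → run F
t=5: queue=[F,H,B] q_used=2 → run F
t=6: queue=[H,B] q_used=0 → run H
t=7: queue=[H,B] q_used=1 → run H
t=8: queue=[H,B] q_used=2 → run H
t=9: queue=[B] q_used=0 → run B
t=10: queue=[B] q_used=1 → run B
t=11: queue=[B] q_used=2 → run B
t=12: queue=[B] q_used=0 → run B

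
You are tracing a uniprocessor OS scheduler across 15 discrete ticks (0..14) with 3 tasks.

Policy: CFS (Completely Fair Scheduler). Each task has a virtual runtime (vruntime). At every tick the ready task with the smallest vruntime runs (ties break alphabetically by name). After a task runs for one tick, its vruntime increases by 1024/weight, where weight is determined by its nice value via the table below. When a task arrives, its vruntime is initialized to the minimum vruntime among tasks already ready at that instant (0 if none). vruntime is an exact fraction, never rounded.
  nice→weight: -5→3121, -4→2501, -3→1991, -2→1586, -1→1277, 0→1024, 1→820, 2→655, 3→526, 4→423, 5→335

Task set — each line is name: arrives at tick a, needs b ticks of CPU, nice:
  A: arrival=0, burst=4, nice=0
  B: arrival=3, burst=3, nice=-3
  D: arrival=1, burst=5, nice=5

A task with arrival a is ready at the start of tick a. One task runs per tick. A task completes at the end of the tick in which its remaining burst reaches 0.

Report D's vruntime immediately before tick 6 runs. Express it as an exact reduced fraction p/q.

vruntime(D, start of tick 6) = 1359/335

t=0: vr[A=0] → run A
t=1: vr[A=1 D=1] → run A
t=2: vr[A=2 D=1] → run D
t=3: vr[A=2 B=2 D=1359/335] → run A
t=4: vr[A=3 B=2 D=1359/335] → run B
t=5: vr[A=3 B=5006/1991 D=1359/335] → run B
t=6: vr[A=3 B=6030/1991 D=1359/335] → run A
t=7: vr[B=6030/1991 D=1359/335] → run B
t=8: vr[D=1359/335] → run D
t=9: vr[D=2383/335] → run D
t=10: vr[D=3407/335] → run D
t=11: vr[D=4431/335] → run D
t=12: (idle)
t=13: (idle)
t=14: (idle)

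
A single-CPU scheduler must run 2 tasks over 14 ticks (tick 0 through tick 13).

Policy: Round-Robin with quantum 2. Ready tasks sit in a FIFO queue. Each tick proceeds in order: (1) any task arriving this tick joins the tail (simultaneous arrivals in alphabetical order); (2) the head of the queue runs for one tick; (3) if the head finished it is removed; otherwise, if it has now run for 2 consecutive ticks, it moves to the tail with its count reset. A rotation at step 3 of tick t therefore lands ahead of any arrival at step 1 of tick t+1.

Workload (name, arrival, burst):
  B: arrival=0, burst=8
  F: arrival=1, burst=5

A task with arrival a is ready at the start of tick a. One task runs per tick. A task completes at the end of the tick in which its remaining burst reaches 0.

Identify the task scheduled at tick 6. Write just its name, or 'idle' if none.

running at tick 6 = F

t=0: queue=[B] q_used=0 → run B
t=1: queue=[B,F] q_used=1 → run B
t=2: queue=[F,B] q_used=0 → run F
t=3: queue=[F,B] q_used=1 → run F
t=4: queue=[B,F] q_used=0 → run B
t=5: queue=[B,F] q_used=1 → run B
t=6: queue=[F,B] q_used=0 → run F
t=7: queue=[F,B] q_used=1 → run F
t=8: queue=[B,F] q_used=0 → run B
t=9: queue=[B,F] q_used=1 → run B
t=10: queue=[F,B] q_used=0 → run F
t=11: queue=[B] q_used=0 → run B
t=12: queue=[B] q_used=1 → run B
t=13: (idle)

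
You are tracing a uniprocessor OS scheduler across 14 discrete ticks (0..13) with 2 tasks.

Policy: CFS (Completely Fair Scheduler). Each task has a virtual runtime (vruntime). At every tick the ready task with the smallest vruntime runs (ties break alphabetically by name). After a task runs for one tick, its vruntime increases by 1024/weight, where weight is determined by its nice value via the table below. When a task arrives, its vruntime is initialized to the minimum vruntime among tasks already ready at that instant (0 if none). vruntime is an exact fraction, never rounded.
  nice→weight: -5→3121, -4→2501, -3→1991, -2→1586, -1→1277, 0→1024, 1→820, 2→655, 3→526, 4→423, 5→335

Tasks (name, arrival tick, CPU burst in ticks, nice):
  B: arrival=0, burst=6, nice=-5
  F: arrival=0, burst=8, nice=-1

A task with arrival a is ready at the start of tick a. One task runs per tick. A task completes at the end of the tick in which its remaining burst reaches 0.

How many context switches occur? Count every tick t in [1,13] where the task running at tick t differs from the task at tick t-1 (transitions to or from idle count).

context switches = 7

t=0: vr[B=0 F=0] → run B
t=1: vr[B=1024/3121 F=0] → run F
t=2: vr[B=1024/3121 F=1024/1277] → run B
t=3: vr[B=2048/3121 F=1024/1277] → run B
t=4: vr[B=3072/3121 F=1024/1277] → run F
t=5: vr[B=3072/3121 F=2048/1277] → run B
t=6: vr[B=4096/3121 F=2048/1277] → run B
t=7: vr[B=5120/3121 F=2048/1277] → run F
t=8: vr[B=5120/3121 F=3072/1277] → run B
t=9: vr[F=3072/1277] → run F
t=10: vr[F=4096/1277] → run F
t=11: vr[F=5120/1277] → run F
t=12: vr[F=6144/1277] → run F
t=13: vr[F=7168/1277] → run F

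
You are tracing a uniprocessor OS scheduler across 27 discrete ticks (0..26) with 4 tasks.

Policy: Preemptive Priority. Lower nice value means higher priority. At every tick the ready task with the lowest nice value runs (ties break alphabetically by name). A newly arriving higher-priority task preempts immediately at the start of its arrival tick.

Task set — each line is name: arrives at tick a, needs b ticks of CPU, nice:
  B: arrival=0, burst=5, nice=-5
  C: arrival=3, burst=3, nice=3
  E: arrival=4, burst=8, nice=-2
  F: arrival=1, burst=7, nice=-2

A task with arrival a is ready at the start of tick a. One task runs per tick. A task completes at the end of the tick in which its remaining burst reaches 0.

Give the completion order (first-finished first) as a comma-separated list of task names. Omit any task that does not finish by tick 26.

t=0: ready={B} → run B
t=1: ready={B,F} → run B
t=2: ready={B,F} → run B
t=3: ready={B,C,F} → run B
t=4: ready={B,C,E,F} → run B
t=5: ready={C,E,F} → run E
t=6: ready={C,E,F} → run E
t=7: ready={C,E,F} → run E
t=8: ready={C,E,F} → run E
t=9: ready={C,E,F} → run E
t=10: ready={C,E,F} → run E
t=11: ready={C,E,F} → run E
t=12: ready={C,E,F} → run E
t=13: ready={C,F} → run F
t=14: ready={C,F} → run F
t=15: ready={C,F} → run F
t=16: ready={C,F} → run F
t=17: ready={C,F} → run F
t=18: ready={C,F} → run F
t=19: ready={C,F} → run F
t=20: ready={C} → run C
t=21: ready={C} → run C
t=22: ready={C} → run C
t=23: (idle)
t=24: (idle)
t=25: (idle)
t=26: (idle)

completion order = B, E, F, C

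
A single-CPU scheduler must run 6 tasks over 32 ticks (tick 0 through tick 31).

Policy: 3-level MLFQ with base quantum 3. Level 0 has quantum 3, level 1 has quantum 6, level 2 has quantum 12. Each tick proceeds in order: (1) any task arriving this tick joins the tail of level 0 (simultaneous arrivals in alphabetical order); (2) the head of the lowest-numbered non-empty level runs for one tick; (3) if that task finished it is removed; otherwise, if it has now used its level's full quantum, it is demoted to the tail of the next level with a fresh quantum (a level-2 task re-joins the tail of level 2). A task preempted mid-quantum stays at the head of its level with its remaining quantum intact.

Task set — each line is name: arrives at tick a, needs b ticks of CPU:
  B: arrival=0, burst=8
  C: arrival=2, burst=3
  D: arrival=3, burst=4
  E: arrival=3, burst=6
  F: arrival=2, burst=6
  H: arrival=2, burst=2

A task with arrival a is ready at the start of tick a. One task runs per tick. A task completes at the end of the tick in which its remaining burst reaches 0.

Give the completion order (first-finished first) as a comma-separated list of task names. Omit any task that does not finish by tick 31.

completion order = C, H, B, F, D, E

t=0: L0/L1/L2 = B/-/- → run B
t=1: L0/L1/L2 = B/-/- → run B
t=2: L0/L1/L2 = BCFH/-/- → run B
t=3: L0/L1/L2 = CFHDE/B/- → run C
t=4: L0/L1/L2 = CFHDE/B/- → run C
t=5: L0/L1/L2 = CFHDE/B/- → run C
t=6: L0/L1/L2 = FHDE/B/- → run F
t=7: L0/L1/L2 = FHDE/B/- → run F
t=8: L0/L1/L2 = FHDE/B/- → run F
t=9: L0/L1/L2 = HDE/BF/- → run H
t=10: L0/L1/L2 = HDE/BF/- → run H
t=11: L0/L1/L2 = DE/BF/- → run D
t=12: L0/L1/L2 = DE/BF/- → run D
t=13: L0/L1/L2 = DE/BF/- → run D
t=14: L0/L1/L2 = E/BFD/- → run E
t=15: L0/L1/L2 = E/BFD/- → run E
t=16: L0/L1/L2 = E/BFD/- → run E
t=17: L0/L1/L2 = -/BFDE/- → run B
t=18: L0/L1/L2 = -/BFDE/- → run B
t=19: L0/L1/L2 = -/BFDE/- → run B
t=20: L0/L1/L2 = -/BFDE/- → run B
t=21: L0/L1/L2 = -/BFDE/- → run B
t=22: L0/L1/L2 = -/FDE/- → run F
t=23: L0/L1/L2 = -/FDE/- → run F
t=24: L0/L1/L2 = -/FDE/- → run F
t=25: L0/L1/L2 = -/DE/- → run D
t=26: L0/L1/L2 = -/E/- → run E
t=27: L0/L1/L2 = -/E/- → run E
t=28: L0/L1/L2 = -/E/- → run E
t=29: (idle)
t=30: (idle)
t=31: (idle)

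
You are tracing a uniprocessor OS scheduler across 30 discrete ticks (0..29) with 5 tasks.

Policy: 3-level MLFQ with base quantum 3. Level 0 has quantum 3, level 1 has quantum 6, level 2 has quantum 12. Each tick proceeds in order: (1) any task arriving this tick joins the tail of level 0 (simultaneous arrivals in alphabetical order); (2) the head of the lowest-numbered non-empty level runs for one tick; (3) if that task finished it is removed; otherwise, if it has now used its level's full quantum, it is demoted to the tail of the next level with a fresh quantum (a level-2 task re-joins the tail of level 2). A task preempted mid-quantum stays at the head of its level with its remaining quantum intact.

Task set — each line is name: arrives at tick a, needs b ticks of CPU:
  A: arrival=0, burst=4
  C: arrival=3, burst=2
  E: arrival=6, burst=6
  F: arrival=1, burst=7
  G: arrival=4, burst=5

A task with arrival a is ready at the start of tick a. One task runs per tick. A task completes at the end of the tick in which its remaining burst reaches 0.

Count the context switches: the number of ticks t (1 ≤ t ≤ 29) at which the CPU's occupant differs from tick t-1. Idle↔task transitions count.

context switches = 9

t=0: L0/L1/L2 = A/-/- → run A
t=1: L0/L1/L2 = AF/-/- → run A
t=2: L0/L1/L2 = AF/-/- → run A
t=3: L0/L1/L2 = FC/A/- → run F
t=4: L0/L1/L2 = FCG/A/- → run F
t=5: L0/L1/L2 = FCG/A/- → run F
t=6: L0/L1/L2 = CGE/AF/- → run C
t=7: L0/L1/L2 = CGE/AF/- → run C
t=8: L0/L1/L2 = GE/AF/- → run G
t=9: L0/L1/L2 = GE/AF/- → run G
t=10: L0/L1/L2 = GE/AF/- → run G
t=11: L0/L1/L2 = E/AFG/- → run E
t=12: L0/L1/L2 = E/AFG/- → run E
t=13: L0/L1/L2 = E/AFG/- → run E
t=14: L0/L1/L2 = -/AFGE/- → run A
t=15: L0/L1/L2 = -/FGE/- → run F
t=16: L0/L1/L2 = -/FGE/- → run F
t=17: L0/L1/L2 = -/FGE/- → run F
t=18: L0/L1/L2 = -/FGE/- → run F
t=19: L0/L1/L2 = -/GE/- → run G
t=20: L0/L1/L2 = -/GE/- → run G
t=21: L0/L1/L2 = -/E/- → run E
t=22: L0/L1/L2 = -/E/- → run E
t=23: L0/L1/L2 = -/E/- → run E
t=24: (idle)
t=25: (idle)
t=26: (idle)
t=27: (idle)
t=28: (idle)
t=29: (idle)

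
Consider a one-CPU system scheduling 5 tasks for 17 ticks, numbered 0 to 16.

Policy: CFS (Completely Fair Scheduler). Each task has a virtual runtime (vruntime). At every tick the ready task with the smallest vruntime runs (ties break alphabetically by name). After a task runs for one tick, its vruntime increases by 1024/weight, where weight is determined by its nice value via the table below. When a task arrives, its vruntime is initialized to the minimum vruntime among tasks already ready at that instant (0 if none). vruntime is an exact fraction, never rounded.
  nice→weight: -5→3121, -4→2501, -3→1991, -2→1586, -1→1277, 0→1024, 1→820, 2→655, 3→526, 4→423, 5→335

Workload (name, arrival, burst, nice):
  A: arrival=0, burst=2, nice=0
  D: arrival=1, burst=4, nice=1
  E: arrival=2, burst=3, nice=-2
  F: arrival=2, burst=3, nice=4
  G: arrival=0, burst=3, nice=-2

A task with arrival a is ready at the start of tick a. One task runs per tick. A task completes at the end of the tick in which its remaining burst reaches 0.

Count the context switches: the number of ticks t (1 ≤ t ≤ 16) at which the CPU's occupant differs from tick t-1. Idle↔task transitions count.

t=0: vr[A=0 G=0] → run A
t=1: vr[A=1 D=0 G=0] → run D
t=2: vr[A=1 D=256/205 E=0 F=0 G=0] → run E
t=3: vr[A=1 D=256/205 E=512/793 F=0 G=0] → run F
t=4: vr[A=1 D=256/205 E=512/793 F=1024/423 G=0] → run G
t=5: vr[A=1 D=256/205 E=512/793 F=1024/423 G=512/793] → run E
t=6: vr[A=1 D=256/205 E=1024/793 F=1024/423 G=512/793] → run G
t=7: vr[A=1 D=256/205 E=1024/793 F=1024/423 G=1024/793] → run A
t=8: vr[D=256/205 E=1024/793 F=1024/423 G=1024/793] → run D
t=9: vr[D=512/205 E=1024/793 F=1024/423 G=1024/793] → run E
t=10: vr[D=512/205 F=1024/423 G=1024/793] → run G
t=11: vr[D=512/205 F=1024/423] → run F
t=12: vr[D=512/205 F=2048/423] → run D
t=13: vr[D=768/205 F=2048/423] → run D
t=14: vr[F=2048/423] → run F
t=15: (idle)
t=16: (idle)

context switches = 14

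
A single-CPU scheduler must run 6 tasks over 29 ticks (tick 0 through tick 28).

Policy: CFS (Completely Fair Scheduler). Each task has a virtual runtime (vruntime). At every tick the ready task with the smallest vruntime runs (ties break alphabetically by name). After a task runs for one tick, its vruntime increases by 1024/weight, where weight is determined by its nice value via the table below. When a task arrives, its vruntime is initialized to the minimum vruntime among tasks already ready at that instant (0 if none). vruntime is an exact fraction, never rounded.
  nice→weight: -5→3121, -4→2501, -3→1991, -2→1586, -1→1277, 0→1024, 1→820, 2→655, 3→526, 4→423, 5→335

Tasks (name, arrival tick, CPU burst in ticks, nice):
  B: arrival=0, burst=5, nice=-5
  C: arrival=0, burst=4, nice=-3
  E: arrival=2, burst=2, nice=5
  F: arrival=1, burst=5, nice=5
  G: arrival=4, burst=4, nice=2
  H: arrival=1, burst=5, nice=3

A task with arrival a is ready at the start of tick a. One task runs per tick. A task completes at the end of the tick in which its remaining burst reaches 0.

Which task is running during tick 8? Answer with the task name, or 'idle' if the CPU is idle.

t=0: vr[B=0 C=0] → run B
t=1: vr[B=1024/3121 C=0 F=0 H=0] → run C
t=2: vr[B=1024/3121 C=1024/1991 E=0 F=0 H=0] → run E
t=3: vr[B=1024/3121 C=1024/1991 E=1024/335 F=0 H=0] → run F
t=4: vr[B=1024/3121 C=1024/1991 E=1024/335 F=1024/335 G=0 H=0] → run G
t=5: vr[B=1024/3121 C=1024/1991 E=1024/335 F=1024/335 G=1024/655 H=0] → run H
t=6: vr[B=1024/3121 C=1024/1991 E=1024/335 F=1024/335 G=1024/655 H=512/263] → run B
t=7: vr[B=2048/3121 C=1024/1991 E=1024/335 F=1024/335 G=1024/655 H=512/263] → run C
t=8: vr[B=2048/3121 C=2048/1991 E=1024/335 F=1024/335 G=1024/655 H=512/263] → run B
t=9: vr[B=3072/3121 C=2048/1991 E=1024/335 F=1024/335 G=1024/655 H=512/263] → run B
t=10: vr[B=4096/3121 C=2048/1991 E=1024/335 F=1024/335 G=1024/655 H=512/263] → run C
t=11: vr[B=4096/3121 C=3072/1991 E=1024/335 F=1024/335 G=1024/655 H=512/263] → run B
t=12: vr[C=3072/1991 E=1024/335 F=1024/335 G=1024/655 H=512/263] → run C
t=13: vr[E=1024/335 F=1024/335 G=1024/655 H=512/263] → run G
t=14: vr[E=1024/335 F=1024/335 G=2048/655 H=512/263] → run H
t=15: vr[E=1024/335 F=1024/335 G=2048/655 H=1024/263] → run E
t=16: vr[F=1024/335 G=2048/655 H=1024/263] → run F
t=17: vr[F=2048/335 G=2048/655 H=1024/263] → run G
t=18: vr[F=2048/335 G=3072/655 H=1024/263] → run H
t=19: vr[F=2048/335 G=3072/655 H=1536/263] → run G
t=20: vr[F=2048/335 H=1536/263] → run H
t=21: vr[F=2048/335 H=2048/263] → run F
t=22: vr[F=3072/335 H=2048/263] → run H
t=23: vr[F=3072/335] → run F
t=24: vr[F=4096/335] → run F
t=25: (idle)
t=26: (idle)
t=27: (idle)
t=28: (idle)

running at tick 8 = B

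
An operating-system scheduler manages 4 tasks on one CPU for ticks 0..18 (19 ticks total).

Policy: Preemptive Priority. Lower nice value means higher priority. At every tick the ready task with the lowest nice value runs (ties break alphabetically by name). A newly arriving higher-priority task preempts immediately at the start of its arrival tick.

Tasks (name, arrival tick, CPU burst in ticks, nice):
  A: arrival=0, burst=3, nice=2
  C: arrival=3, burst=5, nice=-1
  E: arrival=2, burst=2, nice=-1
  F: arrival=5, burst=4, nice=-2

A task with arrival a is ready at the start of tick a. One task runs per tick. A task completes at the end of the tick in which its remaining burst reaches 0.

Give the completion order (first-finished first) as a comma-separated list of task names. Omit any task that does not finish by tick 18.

t=0: ready={A} → run A
t=1: ready={A} → run A
t=2: ready={A,E} → run E
t=3: ready={A,C,E} → run C
t=4: ready={A,C,E} → run C
t=5: ready={A,C,E,F} → run F
t=6: ready={A,C,E,F} → run F
t=7: ready={A,C,E,F} → run F
t=8: ready={A,C,E,F} → run F
t=9: ready={A,C,E} → run C
t=10: ready={A,C,E} → run C
t=11: ready={A,C,E} → run C
t=12: ready={A,E} → run E
t=13: ready={A} → run A
t=14: (idle)
t=15: (idle)
t=16: (idle)
t=17: (idle)
t=18: (idle)

completion order = F, C, E, A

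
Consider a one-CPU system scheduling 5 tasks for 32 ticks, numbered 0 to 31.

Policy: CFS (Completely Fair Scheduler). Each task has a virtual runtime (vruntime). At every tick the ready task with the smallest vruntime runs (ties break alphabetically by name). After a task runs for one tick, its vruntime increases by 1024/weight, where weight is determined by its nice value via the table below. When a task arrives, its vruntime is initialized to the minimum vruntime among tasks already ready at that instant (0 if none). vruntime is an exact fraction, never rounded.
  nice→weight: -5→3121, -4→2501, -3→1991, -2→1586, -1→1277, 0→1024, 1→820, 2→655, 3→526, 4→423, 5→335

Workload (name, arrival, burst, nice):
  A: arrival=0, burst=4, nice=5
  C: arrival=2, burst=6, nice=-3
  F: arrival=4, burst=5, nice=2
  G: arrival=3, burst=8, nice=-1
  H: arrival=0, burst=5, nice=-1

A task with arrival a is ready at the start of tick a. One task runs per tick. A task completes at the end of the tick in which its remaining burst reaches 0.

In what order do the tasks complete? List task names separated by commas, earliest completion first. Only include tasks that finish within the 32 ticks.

completion order = H, C, G, F, A

t=0: vr[A=0 H=0] → run A
t=1: vr[A=1024/335 H=0] → run H
t=2: vr[A=1024/335 C=1024/1277 H=1024/1277] → run C
t=3: vr[A=1024/335 C=3346432/2542507 G=1024/1277 H=1024/1277] → run G
t=4: vr[A=1024/335 C=3346432/2542507 F=1024/1277 G=2048/1277 H=1024/1277] → run F
t=5: vr[A=1024/335 C=3346432/2542507 F=1978368/836435 G=2048/1277 H=1024/1277] → run H
t=6: vr[A=1024/335 C=3346432/2542507 F=1978368/836435 G=2048/1277 H=2048/1277] → run C
t=7: vr[A=1024/335 C=4654080/2542507 F=1978368/836435 G=2048/1277 H=2048/1277] → run G
t=8: vr[A=1024/335 C=4654080/2542507 F=1978368/836435 G=3072/1277 H=2048/1277] → run H
t=9: vr[A=1024/335 C=4654080/2542507 F=1978368/836435 G=3072/1277 H=3072/1277] → run C
t=10: vr[A=1024/335 C=5961728/2542507 F=1978368/836435 G=3072/1277 H=3072/1277] → run C
t=11: vr[A=1024/335 C=7269376/2542507 F=1978368/836435 G=3072/1277 H=3072/1277] → run F
t=12: vr[A=1024/335 C=7269376/2542507 F=3286016/836435 G=3072/1277 H=3072/1277] → run G
t=13: vr[A=1024/335 C=7269376/2542507 F=3286016/836435 G=4096/1277 H=3072/1277] → run H
t=14: vr[A=1024/335 C=7269376/2542507 F=3286016/836435 G=4096/1277 H=4096/1277] → run C
t=15: vr[A=1024/335 C=8577024/2542507 F=3286016/836435 G=4096/1277 H=4096/1277] → run A
t=16: vr[A=2048/335 C=8577024/2542507 F=3286016/836435 G=4096/1277 H=4096/1277] → run G
t=17: vr[A=2048/335 C=8577024/2542507 F=3286016/836435 G=5120/1277 H=4096/1277] → run H
t=18: vr[A=2048/335 C=8577024/2542507 F=3286016/836435 G=5120/1277] → run C
t=19: vr[A=2048/335 F=3286016/836435 G=5120/1277] → run F
t=20: vr[A=2048/335 F=4593664/836435 G=5120/1277] → run G
t=21: vr[A=2048/335 F=4593664/836435 G=6144/1277] → run G
t=22: vr[A=2048/335 F=4593664/836435 G=7168/1277] → run F
t=23: vr[A=2048/335 F=5901312/836435 G=7168/1277] → run G
t=24: vr[A=2048/335 F=5901312/836435 G=8192/1277] → run A
t=25: vr[A=3072/335 F=5901312/836435 G=8192/1277] → run G
t=26: vr[A=3072/335 F=5901312/836435] → run F
t=27: vr[A=3072/335] → run A
t=28: (idle)
t=29: (idle)
t=30: (idle)
t=31: (idle)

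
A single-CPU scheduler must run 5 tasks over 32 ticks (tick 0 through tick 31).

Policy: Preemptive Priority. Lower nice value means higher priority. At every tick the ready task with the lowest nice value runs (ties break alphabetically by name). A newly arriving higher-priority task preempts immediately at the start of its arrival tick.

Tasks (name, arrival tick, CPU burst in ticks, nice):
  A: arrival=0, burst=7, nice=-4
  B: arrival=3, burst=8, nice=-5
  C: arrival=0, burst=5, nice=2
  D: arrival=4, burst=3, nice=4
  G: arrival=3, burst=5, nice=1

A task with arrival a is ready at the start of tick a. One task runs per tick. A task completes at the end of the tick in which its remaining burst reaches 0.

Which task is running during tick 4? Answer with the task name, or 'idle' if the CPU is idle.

running at tick 4 = B

t=0: ready={A,C} → run A
t=1: ready={A,C} → run A
t=2: ready={A,C} → run A
t=3: ready={A,B,C,G} → run B
t=4: ready={A,B,C,D,G} → run B
t=5: ready={A,B,C,D,G} → run B
t=6: ready={A,B,C,D,G} → run B
t=7: ready={A,B,C,D,G} → run B
t=8: ready={A,B,C,D,G} → run B
t=9: ready={A,B,C,D,G} → run B
t=10: ready={A,B,C,D,G} → run B
t=11: ready={A,C,D,G} → run A
t=12: ready={A,C,D,G} → run A
t=13: ready={A,C,D,G} → run A
t=14: ready={A,C,D,G} → run A
t=15: ready={C,D,G} → run G
t=16: ready={C,D,G} → run G
t=17: ready={C,D,G} → run G
t=18: ready={C,D,G} → run G
t=19: ready={C,D,G} → run G
t=20: ready={C,D} → run C
t=21: ready={C,D} → run C
t=22: ready={C,D} → run C
t=23: ready={C,D} → run C
t=24: ready={C,D} → run C
t=25: ready={D} → run D
t=26: ready={D} → run D
t=27: ready={D} → run D
t=28: (idle)
t=29: (idle)
t=30: (idle)
t=31: (idle)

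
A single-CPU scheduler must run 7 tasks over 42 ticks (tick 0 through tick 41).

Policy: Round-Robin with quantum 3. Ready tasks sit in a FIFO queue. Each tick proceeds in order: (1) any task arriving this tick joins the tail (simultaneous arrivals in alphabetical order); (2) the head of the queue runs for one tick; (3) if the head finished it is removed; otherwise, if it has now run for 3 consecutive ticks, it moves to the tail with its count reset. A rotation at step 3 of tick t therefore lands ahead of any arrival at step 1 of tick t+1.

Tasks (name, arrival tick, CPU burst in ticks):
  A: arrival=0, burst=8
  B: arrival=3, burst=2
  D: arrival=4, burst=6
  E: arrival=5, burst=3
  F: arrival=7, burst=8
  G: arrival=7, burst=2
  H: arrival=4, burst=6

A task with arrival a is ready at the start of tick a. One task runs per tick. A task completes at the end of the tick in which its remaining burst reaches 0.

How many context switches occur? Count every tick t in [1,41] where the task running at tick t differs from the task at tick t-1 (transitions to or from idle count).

context switches = 11

t=0: queue=[A] q_used=0 → run A
t=1: queue=[A] q_used=1 → run A
t=2: queue=[A] q_used=2 → run A
t=3: queue=[A,B] q_used=0 → run A
t=4: queue=[A,B,D,H] q_used=1 → run A
t=5: queue=[A,B,D,H,E] q_used=2 → run A
t=6: queue=[B,D,H,E,A] q_used=0 → run B
t=7: queue=[B,D,H,E,A,F,G] q_used=1 → run B
t=8: queue=[D,H,E,A,F,G] q_used=0 → run D
t=9: queue=[D,H,E,A,F,G] q_used=1 → run D
t=10: queue=[D,H,E,A,F,G] q_used=2 → run D
t=11: queue=[H,E,A,F,G,D] q_used=0 → run H
t=12: queue=[H,E,A,F,G,D] q_used=1 → run H
t=13: queue=[H,E,A,F,G,D] q_used=2 → run H
t=14: queue=[E,A,F,G,D,H] q_used=0 → run E
t=15: queue=[E,A,F,G,D,H] q_used=1 → run E
t=16: queue=[E,A,F,G,D,H] q_used=2 → run E
t=17: queue=[A,F,G,D,H] q_used=0 → run A
t=18: queue=[A,F,G,D,H] q_used=1 → run A
t=19: queue=[F,G,D,H] q_used=0 → run F
t=20: queue=[F,G,D,H] q_used=1 → run F
t=21: queue=[F,G,D,H] q_used=2 → run F
t=22: queue=[G,D,H,F] q_used=0 → run G
t=23: queue=[G,D,H,F] q_used=1 → run G
t=24: queue=[D,H,F] q_used=0 → run D
t=25: queue=[D,H,F] q_used=1 → run D
t=26: queue=[D,H,F] q_used=2 → run D
t=27: queue=[H,F] q_used=0 → run H
t=28: queue=[H,F] q_used=1 → run H
t=29: queue=[H,F] q_used=2 → run H
t=30: queue=[F] q_used=0 → run F
t=31: queue=[F] q_used=1 → run F
t=32: queue=[F] q_used=2 → run F
t=33: queue=[F] q_used=0 → run F
t=34: queue=[F] q_used=1 → run F
t=35: (idle)
t=36: (idle)
t=37: (idle)
t=38: (idle)
t=39: (idle)
t=40: (idle)
t=41: (idle)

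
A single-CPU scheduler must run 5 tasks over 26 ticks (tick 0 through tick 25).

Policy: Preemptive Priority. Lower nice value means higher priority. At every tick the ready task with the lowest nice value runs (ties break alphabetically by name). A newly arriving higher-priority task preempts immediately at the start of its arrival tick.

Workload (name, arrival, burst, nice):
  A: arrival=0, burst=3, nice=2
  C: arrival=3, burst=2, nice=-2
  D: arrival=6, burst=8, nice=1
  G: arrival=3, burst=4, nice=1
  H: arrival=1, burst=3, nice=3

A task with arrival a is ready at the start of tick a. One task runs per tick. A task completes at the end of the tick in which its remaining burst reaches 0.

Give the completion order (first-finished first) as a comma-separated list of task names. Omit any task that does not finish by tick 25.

t=0: ready={A} → run A
t=1: ready={A,H} → run A
t=2: ready={A,H} → run A
t=3: ready={C,G,H} → run C
t=4: ready={C,G,H} → run C
t=5: ready={G,H} → run G
t=6: ready={D,G,H} → run D
t=7: ready={D,G,H} → run D
t=8: ready={D,G,H} → run D
t=9: ready={D,G,H} → run D
t=10: ready={D,G,H} → run D
t=11: ready={D,G,H} → run D
t=12: ready={D,G,H} → run D
t=13: ready={D,G,H} → run D
t=14: ready={G,H} → run G
t=15: ready={G,H} → run G
t=16: ready={G,H} → run G
t=17: ready={H} → run H
t=18: ready={H} → run H
t=19: ready={H} → run H
t=20: (idle)
t=21: (idle)
t=22: (idle)
t=23: (idle)
t=24: (idle)
t=25: (idle)

completion order = A, C, D, G, H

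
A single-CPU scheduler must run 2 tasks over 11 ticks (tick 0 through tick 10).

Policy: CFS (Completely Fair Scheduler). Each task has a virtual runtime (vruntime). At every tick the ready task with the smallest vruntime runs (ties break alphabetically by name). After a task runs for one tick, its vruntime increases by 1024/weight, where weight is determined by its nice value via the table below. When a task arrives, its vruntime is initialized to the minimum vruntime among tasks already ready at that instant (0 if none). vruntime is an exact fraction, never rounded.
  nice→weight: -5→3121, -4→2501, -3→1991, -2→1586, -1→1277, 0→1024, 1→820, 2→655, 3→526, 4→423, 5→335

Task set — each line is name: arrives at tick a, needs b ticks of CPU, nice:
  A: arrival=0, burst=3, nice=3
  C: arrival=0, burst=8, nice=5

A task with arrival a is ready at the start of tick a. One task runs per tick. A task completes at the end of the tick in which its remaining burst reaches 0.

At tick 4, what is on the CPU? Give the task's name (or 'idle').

t=0: vr[A=0 C=0] → run A
t=1: vr[A=512/263 C=0] → run C
t=2: vr[A=512/263 C=1024/335] → run A
t=3: vr[A=1024/263 C=1024/335] → run C
t=4: vr[A=1024/263 C=2048/335] → run A
t=5: vr[C=2048/335] → run C
t=6: vr[C=3072/335] → run C
t=7: vr[C=4096/335] → run C
t=8: vr[C=1024/67] → run C
t=9: vr[C=6144/335] → run C
t=10: vr[C=7168/335] → run C

running at tick 4 = A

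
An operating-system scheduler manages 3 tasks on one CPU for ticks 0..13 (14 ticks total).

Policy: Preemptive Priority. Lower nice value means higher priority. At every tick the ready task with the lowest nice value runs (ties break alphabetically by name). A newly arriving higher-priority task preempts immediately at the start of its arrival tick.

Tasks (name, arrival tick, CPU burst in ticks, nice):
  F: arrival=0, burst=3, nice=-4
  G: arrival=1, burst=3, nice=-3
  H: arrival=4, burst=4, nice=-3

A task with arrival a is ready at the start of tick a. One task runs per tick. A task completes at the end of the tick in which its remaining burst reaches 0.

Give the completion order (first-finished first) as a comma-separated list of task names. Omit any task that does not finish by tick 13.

t=0: ready={F} → run F
t=1: ready={F,G} → run F
t=2: ready={F,G} → run F
t=3: ready={G} → run G
t=4: ready={G,H} → run G
t=5: ready={G,H} → run G
t=6: ready={H} → run H
t=7: ready={H} → run H
t=8: ready={H} → run H
t=9: ready={H} → run H
t=10: (idle)
t=11: (idle)
t=12: (idle)
t=13: (idle)

completion order = F, G, H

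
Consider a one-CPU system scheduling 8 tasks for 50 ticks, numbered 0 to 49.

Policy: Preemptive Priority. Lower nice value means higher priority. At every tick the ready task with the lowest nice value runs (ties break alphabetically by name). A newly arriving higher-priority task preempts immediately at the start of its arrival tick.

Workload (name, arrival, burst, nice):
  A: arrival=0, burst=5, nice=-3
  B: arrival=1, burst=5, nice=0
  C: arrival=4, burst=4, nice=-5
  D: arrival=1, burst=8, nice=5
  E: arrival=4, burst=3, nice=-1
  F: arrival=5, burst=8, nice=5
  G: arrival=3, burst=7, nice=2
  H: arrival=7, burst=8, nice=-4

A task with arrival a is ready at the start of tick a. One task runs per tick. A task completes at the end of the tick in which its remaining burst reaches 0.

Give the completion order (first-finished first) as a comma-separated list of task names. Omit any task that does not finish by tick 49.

completion order = C, H, A, E, B, G, D, F

t=0: ready={A} → run A
t=1: ready={A,B,D} → run A
t=2: ready={A,B,D} → run A
t=3: ready={A,B,D,G} → run A
t=4: ready={A,B,C,D,E,G} → run C
t=5: ready={A,B,C,D,E,F,G} → run C
t=6: ready={A,B,C,D,E,F,G} → run C
t=7: ready={A,B,C,D,E,F,G,H} → run C
t=8: ready={A,B,D,E,F,G,H} → run H
t=9: ready={A,B,D,E,F,G,H} → run H
t=10: ready={A,B,D,E,F,G,H} → run H
t=11: ready={A,B,D,E,F,G,H} → run H
t=12: ready={A,B,D,E,F,G,H} → run H
t=13: ready={A,B,D,E,F,G,H} → run H
t=14: ready={A,B,D,E,F,G,H} → run H
t=15: ready={A,B,D,E,F,G,H} → run H
t=16: ready={A,B,D,E,F,G} → run A
t=17: ready={B,D,E,F,G} → run E
t=18: ready={B,D,E,F,G} → run E
t=19: ready={B,D,E,F,G} → run E
t=20: ready={B,D,F,G} → run B
t=21: ready={B,D,F,G} → run B
t=22: ready={B,D,F,G} → run B
t=23: ready={B,D,F,G} → run B
t=24: ready={B,D,F,G} → run B
t=25: ready={D,F,G} → run G
t=26: ready={D,F,G} → run G
t=27: ready={D,F,G} → run G
t=28: ready={D,F,G} → run G
t=29: ready={D,F,G} → run G
t=30: ready={D,F,G} → run G
t=31: ready={D,F,G} → run G
t=32: ready={D,F} → run D
t=33: ready={D,F} → run D
t=34: ready={D,F} → run D
t=35: ready={D,F} → run D
t=36: ready={D,F} → run D
t=37: ready={D,F} → run D
t=38: ready={D,F} → run D
t=39: ready={D,F} → run D
t=40: ready={F} → run F
t=41: ready={F} → run F
t=42: ready={F} → run F
t=43: ready={F} → run F
t=44: ready={F} → run F
t=45: ready={F} → run F
t=46: ready={F} → run F
t=47: ready={F} → run F
t=48: (idle)
t=49: (idle)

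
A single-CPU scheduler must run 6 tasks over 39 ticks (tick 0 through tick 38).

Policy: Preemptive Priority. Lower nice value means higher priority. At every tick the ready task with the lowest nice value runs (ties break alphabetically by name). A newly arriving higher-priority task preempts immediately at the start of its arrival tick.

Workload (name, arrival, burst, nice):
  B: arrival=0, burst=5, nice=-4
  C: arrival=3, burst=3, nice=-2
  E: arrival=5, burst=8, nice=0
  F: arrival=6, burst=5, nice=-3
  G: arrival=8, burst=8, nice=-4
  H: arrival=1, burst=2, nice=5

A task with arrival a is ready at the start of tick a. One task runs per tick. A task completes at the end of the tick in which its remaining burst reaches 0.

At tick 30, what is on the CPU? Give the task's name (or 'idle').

running at tick 30 = H

t=0: ready={B} → run B
t=1: ready={B,H} → run B
t=2: ready={B,H} → run B
t=3: ready={B,C,H} → run B
t=4: ready={B,C,H} → run B
t=5: ready={C,E,H} → run C
t=6: ready={C,E,F,H} → run F
t=7: ready={C,E,F,H} → run F
t=8: ready={C,E,F,G,H} → run G
t=9: ready={C,E,F,G,H} → run G
t=10: ready={C,E,F,G,H} → run G
t=11: ready={C,E,F,G,H} → run G
t=12: ready={C,E,F,G,H} → run G
t=13: ready={C,E,F,G,H} → run G
t=14: ready={C,E,F,G,H} → run G
t=15: ready={C,E,F,G,H} → run G
t=16: ready={C,E,F,H} → run F
t=17: ready={C,E,F,H} → run F
t=18: ready={C,E,F,H} → run F
t=19: ready={C,E,H} → run C
t=20: ready={C,E,H} → run C
t=21: ready={E,H} → run E
t=22: ready={E,H} → run E
t=23: ready={E,H} → run E
t=24: ready={E,H} → run E
t=25: ready={E,H} → run E
t=26: ready={E,H} → run E
t=27: ready={E,H} → run E
t=28: ready={E,H} → run E
t=29: ready={H} → run H
t=30: ready={H} → run H
t=31: (idle)
t=32: (idle)
t=33: (idle)
t=34: (idle)
t=35: (idle)
t=36: (idle)
t=37: (idle)
t=38: (idle)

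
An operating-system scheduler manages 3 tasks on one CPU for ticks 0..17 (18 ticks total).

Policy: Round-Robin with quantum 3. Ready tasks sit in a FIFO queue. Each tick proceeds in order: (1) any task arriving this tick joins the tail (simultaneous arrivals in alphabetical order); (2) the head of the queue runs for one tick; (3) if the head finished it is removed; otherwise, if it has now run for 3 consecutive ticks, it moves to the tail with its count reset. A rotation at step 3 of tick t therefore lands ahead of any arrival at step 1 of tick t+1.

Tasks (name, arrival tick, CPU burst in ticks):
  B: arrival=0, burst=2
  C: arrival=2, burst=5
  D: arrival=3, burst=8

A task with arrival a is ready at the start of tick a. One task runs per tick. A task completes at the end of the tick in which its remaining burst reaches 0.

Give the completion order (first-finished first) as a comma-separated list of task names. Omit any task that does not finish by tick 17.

t=0: queue=[B] q_used=0 → run B
t=1: queue=[B] q_used=1 → run B
t=2: queue=[C] q_used=0 → run C
t=3: queue=[C,D] q_used=1 → run C
t=4: queue=[C,D] q_used=2 → run C
t=5: queue=[D,C] q_used=0 → run D
t=6: queue=[D,C] q_used=1 → run D
t=7: queue=[D,C] q_used=2 → run D
t=8: queue=[C,D] q_used=0 → run C
t=9: queue=[C,D] q_used=1 → run C
t=10: queue=[D] q_used=0 → run D
t=11: queue=[D] q_used=1 → run D
t=12: queue=[D] q_used=2 → run D
t=13: queue=[D] q_used=0 → run D
t=14: queue=[D] q_used=1 → run D
t=15: (idle)
t=16: (idle)
t=17: (idle)

completion order = B, C, D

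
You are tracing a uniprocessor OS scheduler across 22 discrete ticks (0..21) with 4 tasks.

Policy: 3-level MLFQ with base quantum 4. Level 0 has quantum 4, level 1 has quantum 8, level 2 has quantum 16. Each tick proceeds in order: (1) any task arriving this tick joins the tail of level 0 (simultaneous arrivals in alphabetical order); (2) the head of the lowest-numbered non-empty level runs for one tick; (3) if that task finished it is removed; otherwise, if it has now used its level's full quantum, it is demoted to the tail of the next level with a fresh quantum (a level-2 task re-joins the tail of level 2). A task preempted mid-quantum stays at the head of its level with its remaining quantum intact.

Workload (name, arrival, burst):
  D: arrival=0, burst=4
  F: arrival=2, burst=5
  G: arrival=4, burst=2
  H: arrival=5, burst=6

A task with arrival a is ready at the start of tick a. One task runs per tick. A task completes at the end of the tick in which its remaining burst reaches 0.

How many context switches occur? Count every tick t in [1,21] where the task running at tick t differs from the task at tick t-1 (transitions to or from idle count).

context switches = 6

t=0: L0/L1/L2 = D/-/- → run D
t=1: L0/L1/L2 = D/-/- → run D
t=2: L0/L1/L2 = DF/-/- → run D
t=3: L0/L1/L2 = DF/-/- → run D
t=4: L0/L1/L2 = FG/-/- → run F
t=5: L0/L1/L2 = FGH/-/- → run F
t=6: L0/L1/L2 = FGH/-/- → run F
t=7: L0/L1/L2 = FGH/-/- → run F
t=8: L0/L1/L2 = GH/F/- → run G
t=9: L0/L1/L2 = GH/F/- → run G
t=10: L0/L1/L2 = H/F/- → run H
t=11: L0/L1/L2 = H/F/- → run H
t=12: L0/L1/L2 = H/F/- → run H
t=13: L0/L1/L2 = H/F/- → run H
t=14: L0/L1/L2 = -/FH/- → run F
t=15: L0/L1/L2 = -/H/- → run H
t=16: L0/L1/L2 = -/H/- → run H
t=17: (idle)
t=18: (idle)
t=19: (idle)
t=20: (idle)
t=21: (idle)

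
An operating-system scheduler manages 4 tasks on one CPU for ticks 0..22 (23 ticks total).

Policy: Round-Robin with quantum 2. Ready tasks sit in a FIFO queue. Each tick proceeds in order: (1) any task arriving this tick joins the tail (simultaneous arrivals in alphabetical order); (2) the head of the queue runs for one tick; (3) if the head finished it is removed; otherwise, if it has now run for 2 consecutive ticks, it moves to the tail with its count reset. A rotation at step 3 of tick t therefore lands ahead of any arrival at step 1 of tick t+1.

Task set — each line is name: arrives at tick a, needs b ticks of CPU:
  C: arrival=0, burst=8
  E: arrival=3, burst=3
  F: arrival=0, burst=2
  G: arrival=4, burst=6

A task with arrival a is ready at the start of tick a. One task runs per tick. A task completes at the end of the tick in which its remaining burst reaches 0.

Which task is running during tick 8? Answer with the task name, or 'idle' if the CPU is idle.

running at tick 8 = G

t=0: queue=[C,F] q_used=0 → run C
t=1: queue=[C,F] q_used=1 → run C
t=2: queue=[F,C] q_used=0 → run F
t=3: queue=[F,C,E] q_used=1 → run F
t=4: queue=[C,E,G] q_used=0 → run C
t=5: queue=[C,E,G] q_used=1 → run C
t=6: queue=[E,G,C] q_used=0 → run E
t=7: queue=[E,G,C] q_used=1 → run E
t=8: queue=[G,C,E] q_used=0 → run G
t=9: queue=[G,C,E] q_used=1 → run G
t=10: queue=[C,E,G] q_used=0 → run C
t=11: queue=[C,E,G] q_used=1 → run C
t=12: queue=[E,G,C] q_used=0 → run E
t=13: queue=[G,C] q_used=0 → run G
t=14: queue=[G,C] q_used=1 → run G
t=15: queue=[C,G] q_used=0 → run C
t=16: queue=[C,G] q_used=1 → run C
t=17: queue=[G] q_used=0 → run G
t=18: queue=[G] q_used=1 → run G
t=19: (idle)
t=20: (idle)
t=21: (idle)
t=22: (idle)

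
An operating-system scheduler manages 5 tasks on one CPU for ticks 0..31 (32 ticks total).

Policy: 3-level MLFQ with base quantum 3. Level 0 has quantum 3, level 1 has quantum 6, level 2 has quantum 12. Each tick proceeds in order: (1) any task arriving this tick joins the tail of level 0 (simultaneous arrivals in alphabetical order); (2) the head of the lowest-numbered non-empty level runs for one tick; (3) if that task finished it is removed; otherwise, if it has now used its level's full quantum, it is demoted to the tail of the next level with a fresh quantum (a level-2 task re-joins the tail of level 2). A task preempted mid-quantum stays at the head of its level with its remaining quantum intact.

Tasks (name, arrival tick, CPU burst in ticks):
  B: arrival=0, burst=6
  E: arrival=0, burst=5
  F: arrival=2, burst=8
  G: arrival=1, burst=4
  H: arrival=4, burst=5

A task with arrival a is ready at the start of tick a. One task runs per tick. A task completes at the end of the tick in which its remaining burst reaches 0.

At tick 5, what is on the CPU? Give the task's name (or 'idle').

running at tick 5 = E

t=0: L0/L1/L2 = BE/-/- → run B
t=1: L0/L1/L2 = BEG/-/- → run B
t=2: L0/L1/L2 = BEGF/-/- → run B
t=3: L0/L1/L2 = EGF/B/- → run E
t=4: L0/L1/L2 = EGFH/B/- → run E
t=5: L0/L1/L2 = EGFH/B/- → run E
t=6: L0/L1/L2 = GFH/BE/- → run G
t=7: L0/L1/L2 = GFH/BE/- → run G
t=8: L0/L1/L2 = GFH/BE/- → run G
t=9: L0/L1/L2 = FH/BEG/- → run F
t=10: L0/L1/L2 = FH/BEG/- → run F
t=11: L0/L1/L2 = FH/BEG/- → run F
t=12: L0/L1/L2 = H/BEGF/- → run H
t=13: L0/L1/L2 = H/BEGF/- → run H
t=14: L0/L1/L2 = H/BEGF/- → run H
t=15: L0/L1/L2 = -/BEGFH/- → run B
t=16: L0/L1/L2 = -/BEGFH/- → run B
t=17: L0/L1/L2 = -/BEGFH/- → run B
t=18: L0/L1/L2 = -/EGFH/- → run E
t=19: L0/L1/L2 = -/EGFH/- → run E
t=20: L0/L1/L2 = -/GFH/- → run G
t=21: L0/L1/L2 = -/FH/- → run F
t=22: L0/L1/L2 = -/FH/- → run F
t=23: L0/L1/L2 = -/FH/- → run F
t=24: L0/L1/L2 = -/FH/- → run F
t=25: L0/L1/L2 = -/FH/- → run F
t=26: L0/L1/L2 = -/H/- → run H
t=27: L0/L1/L2 = -/H/- → run H
t=28: (idle)
t=29: (idle)
t=30: (idle)
t=31: (idle)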